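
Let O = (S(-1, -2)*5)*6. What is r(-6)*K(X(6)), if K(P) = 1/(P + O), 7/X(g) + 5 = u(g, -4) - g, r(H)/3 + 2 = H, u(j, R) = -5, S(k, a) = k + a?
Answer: 384/1447 ≈ 0.26538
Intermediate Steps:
S(k, a) = a + k
r(H) = -6 + 3*H
O = -90 (O = ((-2 - 1)*5)*6 = -3*5*6 = -15*6 = -90)
X(g) = 7/(-10 - g) (X(g) = 7/(-5 + (-5 - g)) = 7/(-10 - g))
K(P) = 1/(-90 + P) (K(P) = 1/(P - 90) = 1/(-90 + P))
r(-6)*K(X(6)) = (-6 + 3*(-6))/(-90 - 7/(10 + 6)) = (-6 - 18)/(-90 - 7/16) = -24/(-90 - 7*1/16) = -24/(-90 - 7/16) = -24/(-1447/16) = -24*(-16/1447) = 384/1447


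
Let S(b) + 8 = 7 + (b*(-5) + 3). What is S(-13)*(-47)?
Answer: -3149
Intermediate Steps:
S(b) = 2 - 5*b (S(b) = -8 + (7 + (b*(-5) + 3)) = -8 + (7 + (-5*b + 3)) = -8 + (7 + (3 - 5*b)) = -8 + (10 - 5*b) = 2 - 5*b)
S(-13)*(-47) = (2 - 5*(-13))*(-47) = (2 + 65)*(-47) = 67*(-47) = -3149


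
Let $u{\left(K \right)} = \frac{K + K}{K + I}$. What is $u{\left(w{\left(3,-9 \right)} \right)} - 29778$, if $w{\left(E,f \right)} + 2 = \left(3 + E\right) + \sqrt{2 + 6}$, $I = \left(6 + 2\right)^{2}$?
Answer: $- \frac{17181840}{577} + \frac{32 \sqrt{2}}{577} \approx -29778.0$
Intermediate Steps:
$I = 64$ ($I = 8^{2} = 64$)
$w{\left(E,f \right)} = 1 + E + 2 \sqrt{2}$ ($w{\left(E,f \right)} = -2 + \left(\left(3 + E\right) + \sqrt{2 + 6}\right) = -2 + \left(\left(3 + E\right) + \sqrt{8}\right) = -2 + \left(\left(3 + E\right) + 2 \sqrt{2}\right) = -2 + \left(3 + E + 2 \sqrt{2}\right) = 1 + E + 2 \sqrt{2}$)
$u{\left(K \right)} = \frac{2 K}{64 + K}$ ($u{\left(K \right)} = \frac{K + K}{K + 64} = \frac{2 K}{64 + K}$)
$u{\left(w{\left(3,-9 \right)} \right)} - 29778 = \frac{2 \left(1 + 3 + 2 \sqrt{2}\right)}{64 + \left(1 + 3 + 2 \sqrt{2}\right)} - 29778 = \frac{2 \left(4 + 2 \sqrt{2}\right)}{64 + \left(4 + 2 \sqrt{2}\right)} - 29778 = \frac{2 \left(4 + 2 \sqrt{2}\right)}{68 + 2 \sqrt{2}} - 29778 = -29778 + \frac{2 \left(4 + 2 \sqrt{2}\right)}{68 + 2 \sqrt{2}}$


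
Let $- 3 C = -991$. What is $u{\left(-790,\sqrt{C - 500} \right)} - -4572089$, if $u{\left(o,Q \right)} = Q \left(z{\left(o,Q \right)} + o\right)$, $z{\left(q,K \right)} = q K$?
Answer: $\frac{14118377}{3} - \frac{790 i \sqrt{1527}}{3} \approx 4.7061 \cdot 10^{6} - 10290.0 i$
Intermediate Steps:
$C = \frac{991}{3}$ ($C = \left(- \frac{1}{3}\right) \left(-991\right) = \frac{991}{3} \approx 330.33$)
$z{\left(q,K \right)} = K q$
$u{\left(o,Q \right)} = Q \left(o + Q o\right)$ ($u{\left(o,Q \right)} = Q \left(Q o + o\right) = Q \left(o + Q o\right)$)
$u{\left(-790,\sqrt{C - 500} \right)} - -4572089 = \sqrt{\frac{991}{3} - 500} \left(-790\right) \left(1 + \sqrt{\frac{991}{3} - 500}\right) - -4572089 = \sqrt{- \frac{509}{3}} \left(-790\right) \left(1 + \sqrt{- \frac{509}{3}}\right) + 4572089 = \frac{i \sqrt{1527}}{3} \left(-790\right) \left(1 + \frac{i \sqrt{1527}}{3}\right) + 4572089 = - \frac{790 i \sqrt{1527} \left(1 + \frac{i \sqrt{1527}}{3}\right)}{3} + 4572089 = 4572089 - \frac{790 i \sqrt{1527} \left(1 + \frac{i \sqrt{1527}}{3}\right)}{3}$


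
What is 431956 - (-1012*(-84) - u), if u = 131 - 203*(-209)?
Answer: 389506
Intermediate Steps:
u = 42558 (u = 131 + 42427 = 42558)
431956 - (-1012*(-84) - u) = 431956 - (-1012*(-84) - 1*42558) = 431956 - (85008 - 42558) = 431956 - 1*42450 = 431956 - 42450 = 389506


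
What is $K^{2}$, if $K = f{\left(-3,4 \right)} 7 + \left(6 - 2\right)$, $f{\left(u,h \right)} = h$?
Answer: $1024$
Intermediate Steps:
$K = 32$ ($K = 4 \cdot 7 + \left(6 - 2\right) = 28 + \left(6 - 2\right) = 28 + 4 = 32$)
$K^{2} = 32^{2} = 1024$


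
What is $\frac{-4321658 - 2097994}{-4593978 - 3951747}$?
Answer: $\frac{2139884}{2848575} \approx 0.75121$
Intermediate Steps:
$\frac{-4321658 - 2097994}{-4593978 - 3951747} = - \frac{6419652}{-8545725} = \left(-6419652\right) \left(- \frac{1}{8545725}\right) = \frac{2139884}{2848575}$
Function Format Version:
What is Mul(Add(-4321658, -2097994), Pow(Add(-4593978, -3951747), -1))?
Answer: Rational(2139884, 2848575) ≈ 0.75121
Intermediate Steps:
Mul(Add(-4321658, -2097994), Pow(Add(-4593978, -3951747), -1)) = Mul(-6419652, Pow(-8545725, -1)) = Mul(-6419652, Rational(-1, 8545725)) = Rational(2139884, 2848575)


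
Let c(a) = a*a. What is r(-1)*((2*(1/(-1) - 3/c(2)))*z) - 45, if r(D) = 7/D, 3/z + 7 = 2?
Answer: -597/10 ≈ -59.700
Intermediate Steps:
z = -⅗ (z = 3/(-7 + 2) = 3/(-5) = 3*(-⅕) = -⅗ ≈ -0.60000)
c(a) = a²
r(-1)*((2*(1/(-1) - 3/c(2)))*z) - 45 = (7/(-1))*((2*(1/(-1) - 3/(2²)))*(-⅗)) - 45 = (7*(-1))*((2*(1*(-1) - 3/4))*(-⅗)) - 45 = -7*2*(-1 - 3*¼)*(-3)/5 - 45 = -7*2*(-1 - ¾)*(-3)/5 - 45 = -7*2*(-7/4)*(-3)/5 - 45 = -(-49)*(-3)/(2*5) - 45 = -7*21/10 - 45 = -147/10 - 45 = -597/10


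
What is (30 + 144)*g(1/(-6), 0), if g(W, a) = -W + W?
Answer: 0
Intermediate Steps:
g(W, a) = 0
(30 + 144)*g(1/(-6), 0) = (30 + 144)*0 = 174*0 = 0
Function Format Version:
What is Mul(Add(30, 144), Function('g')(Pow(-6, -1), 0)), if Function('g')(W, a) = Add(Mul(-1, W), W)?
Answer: 0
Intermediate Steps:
Function('g')(W, a) = 0
Mul(Add(30, 144), Function('g')(Pow(-6, -1), 0)) = Mul(Add(30, 144), 0) = Mul(174, 0) = 0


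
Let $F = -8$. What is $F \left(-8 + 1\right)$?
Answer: $56$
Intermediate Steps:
$F \left(-8 + 1\right) = - 8 \left(-8 + 1\right) = \left(-8\right) \left(-7\right) = 56$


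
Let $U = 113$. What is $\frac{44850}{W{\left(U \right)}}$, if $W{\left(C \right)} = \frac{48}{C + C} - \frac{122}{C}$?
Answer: $- \frac{2534025}{49} \approx -51715.0$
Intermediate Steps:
$W{\left(C \right)} = - \frac{98}{C}$ ($W{\left(C \right)} = \frac{48}{2 C} - \frac{122}{C} = 48 \frac{1}{2 C} - \frac{122}{C} = \frac{24}{C} - \frac{122}{C} = - \frac{98}{C}$)
$\frac{44850}{W{\left(U \right)}} = \frac{44850}{\left(-98\right) \frac{1}{113}} = \frac{44850}{- \frac{98}{113}} = 44850 \left(- \frac{113}{98}\right) = - \frac{2534025}{49}$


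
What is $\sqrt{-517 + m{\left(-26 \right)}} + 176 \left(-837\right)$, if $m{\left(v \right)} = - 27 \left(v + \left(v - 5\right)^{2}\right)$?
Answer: $-147312 + i \sqrt{25762} \approx -1.4731 \cdot 10^{5} + 160.51 i$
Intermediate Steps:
$m{\left(v \right)} = - 27 v - 27 \left(-5 + v\right)^{2}$ ($m{\left(v \right)} = - 27 \left(v + \left(-5 + v\right)^{2}\right) = - 27 v - 27 \left(-5 + v\right)^{2}$)
$\sqrt{-517 + m{\left(-26 \right)}} + 176 \left(-837\right) = \sqrt{-517 - \left(-702 + 27 \left(-5 - 26\right)^{2}\right)} + 176 \left(-837\right) = \sqrt{-517 + \left(702 - 27 \left(-31\right)^{2}\right)} - 147312 = \sqrt{-517 + \left(702 - 25947\right)} - 147312 = \sqrt{-517 - 25245} - 147312 = \sqrt{-25762} - 147312 = i \sqrt{25762} - 147312 = -147312 + i \sqrt{25762}$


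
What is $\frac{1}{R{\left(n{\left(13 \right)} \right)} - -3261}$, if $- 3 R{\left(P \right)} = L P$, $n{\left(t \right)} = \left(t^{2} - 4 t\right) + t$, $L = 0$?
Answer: $\frac{1}{3261} \approx 0.00030665$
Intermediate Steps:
$n{\left(t \right)} = t^{2} - 3 t$
$R{\left(P \right)} = 0$ ($R{\left(P \right)} = - \frac{0 P}{3} = \left(- \frac{1}{3}\right) 0 = 0$)
$\frac{1}{R{\left(n{\left(13 \right)} \right)} - -3261} = \frac{1}{0 - -3261} = \frac{1}{0 + \left(-127 + 3388\right)} = \frac{1}{0 + 3261} = \frac{1}{3261}$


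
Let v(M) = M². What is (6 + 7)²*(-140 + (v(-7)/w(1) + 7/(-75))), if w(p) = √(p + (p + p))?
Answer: -1775683/75 + 8281*√3/3 ≈ -18895.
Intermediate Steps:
w(p) = √3*√p (w(p) = √(p + 2*p) = √(3*p) = √3*√p)
(6 + 7)²*(-140 + (v(-7)/w(1) + 7/(-75))) = (6 + 7)²*(-140 + ((-7)²/((√3*√1)) + 7/(-75))) = 13²*(-140 + (49/((√3*1)) + 7*(-1/75))) = 169*(-140 + (49/(√3) - 7/75)) = 169*(-140 + (49*(√3/3) - 7/75)) = 169*(-140 + (49*√3/3 - 7/75)) = 169*(-140 + (-7/75 + 49*√3/3)) = 169*(-10507/75 + 49*√3/3) = -1775683/75 + 8281*√3/3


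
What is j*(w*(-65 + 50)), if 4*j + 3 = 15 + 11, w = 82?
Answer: -14145/2 ≈ -7072.5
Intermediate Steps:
j = 23/4 (j = -¾ + (15 + 11)/4 = -¾ + (¼)*26 = -¾ + 13/2 = 23/4 ≈ 5.7500)
j*(w*(-65 + 50)) = 23*(82*(-65 + 50))/4 = 23*(82*(-15))/4 = (23/4)*(-1230) = -14145/2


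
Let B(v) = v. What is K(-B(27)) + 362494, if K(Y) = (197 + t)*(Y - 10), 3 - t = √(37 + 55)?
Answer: 355094 + 74*√23 ≈ 3.5545e+5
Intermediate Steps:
t = 3 - 2*√23 (t = 3 - √(37 + 55) = 3 - √92 = 3 - 2*√23 ≈ -6.5917)
K(Y) = (-10 + Y)*(200 - 2*√23) (K(Y) = (197 + (3 - 2*√23))*(Y - 10) = (200 - 2*√23)*(-10 + Y) = (-10 + Y)*(200 - 2*√23))
K(-B(27)) + 362494 = (-2000 + 20*√23 + 200*(-1*27) - 2*(-1*27)*√23) + 362494 = (-2000 + 20*√23 + 200*(-27) - 2*(-27)*√23) + 362494 = (-2000 + 20*√23 - 5400 + 54*√23) + 362494 = (-7400 + 74*√23) + 362494 = 355094 + 74*√23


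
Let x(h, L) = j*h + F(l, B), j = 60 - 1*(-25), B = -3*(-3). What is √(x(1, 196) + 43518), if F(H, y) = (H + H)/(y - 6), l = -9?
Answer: √43597 ≈ 208.80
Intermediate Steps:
B = 9
F(H, y) = 2*H/(-6 + y) (F(H, y) = (2*H)/(-6 + y) = 2*H/(-6 + y))
j = 85 (j = 60 + 25 = 85)
x(h, L) = -6 + 85*h (x(h, L) = 85*h + 2*(-9)/(-6 + 9) = 85*h + 2*(-9)/3 = 85*h + 2*(-9)*(⅓) = 85*h - 6 = -6 + 85*h)
√(x(1, 196) + 43518) = √((-6 + 85*1) + 43518) = √((-6 + 85) + 43518) = √(79 + 43518) = √43597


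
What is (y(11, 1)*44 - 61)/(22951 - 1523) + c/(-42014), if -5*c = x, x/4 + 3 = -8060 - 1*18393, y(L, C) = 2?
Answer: -1130962391/2250689980 ≈ -0.50250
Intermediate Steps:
x = -105824 (x = -12 + 4*(-8060 - 1*18393) = -12 + 4*(-8060 - 18393) = -12 + 4*(-26453) = -12 - 105812 = -105824)
c = 105824/5 (c = -⅕*(-105824) = 105824/5 ≈ 21165.)
(y(11, 1)*44 - 61)/(22951 - 1523) + c/(-42014) = (2*44 - 61)/(22951 - 1523) + (105824/5)/(-42014) = (88 - 61)/21428 + (105824/5)*(-1/42014) = 27*(1/21428) - 52912/105035 = 27/21428 - 52912/105035 = -1130962391/2250689980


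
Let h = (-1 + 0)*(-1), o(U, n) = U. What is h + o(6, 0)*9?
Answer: 55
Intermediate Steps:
h = 1 (h = -1*(-1) = 1)
h + o(6, 0)*9 = 1 + 6*9 = 1 + 54 = 55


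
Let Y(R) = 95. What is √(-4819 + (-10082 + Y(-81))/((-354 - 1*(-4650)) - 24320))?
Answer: I*√483007259014/10012 ≈ 69.415*I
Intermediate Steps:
√(-4819 + (-10082 + Y(-81))/((-354 - 1*(-4650)) - 24320)) = √(-4819 + (-10082 + 95)/((-354 - 1*(-4650)) - 24320)) = √(-4819 - 9987/((-354 + 4650) - 24320)) = √(-4819 - 9987/(4296 - 24320)) = √(-4819 - 9987/(-20024)) = √(-4819 - 9987*(-1/20024)) = √(-4819 + 9987/20024) = √(-96485669/20024) = I*√483007259014/10012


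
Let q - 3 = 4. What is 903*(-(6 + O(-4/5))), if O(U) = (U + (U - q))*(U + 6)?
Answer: 874104/25 ≈ 34964.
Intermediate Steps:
q = 7 (q = 3 + 4 = 7)
O(U) = (-7 + 2*U)*(6 + U) (O(U) = (U + (U - 1*7))*(U + 6) = (U + (U - 7))*(6 + U) = (U + (-7 + U))*(6 + U) = (-7 + 2*U)*(6 + U))
903*(-(6 + O(-4/5))) = 903*(-(6 + (-42 + 2*(-4/5)**2 + 5*(-4/5)))) = 903*(-(6 + (-42 + 2*(16/25) - 4))) = 903*(-(6 + (-42 + 32/25 - 4))) = 903*(-(6 - 1118/25)) = 903*(-1*(-968/25)) = 903*(968/25) = 874104/25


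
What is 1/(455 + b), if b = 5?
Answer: 1/460 ≈ 0.0021739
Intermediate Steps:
1/(455 + b) = 1/(455 + 5) = 1/460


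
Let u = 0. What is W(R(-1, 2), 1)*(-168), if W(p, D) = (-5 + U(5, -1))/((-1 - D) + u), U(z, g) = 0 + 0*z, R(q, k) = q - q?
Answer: -420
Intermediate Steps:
R(q, k) = 0
U(z, g) = 0 (U(z, g) = 0 + 0 = 0)
W(p, D) = -5/(-1 - D) (W(p, D) = (-5 + 0)/((-1 - D) + 0) = -5/(-1 - D))
W(R(-1, 2), 1)*(-168) = (5/(1 + 1))*(-168) = (5/2)*(-168) = -420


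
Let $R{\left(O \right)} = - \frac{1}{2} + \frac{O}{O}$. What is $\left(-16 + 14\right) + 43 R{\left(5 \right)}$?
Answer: $\frac{39}{2} \approx 19.5$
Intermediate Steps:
$R{\left(O \right)} = \frac{1}{2}$ ($R{\left(O \right)} = \left(-1\right) \frac{1}{2} + 1 = - \frac{1}{2} + 1 = \frac{1}{2}$)
$\left(-16 + 14\right) + 43 R{\left(5 \right)} = \left(-16 + 14\right) + 43 \cdot \frac{1}{2} = -2 + \frac{43}{2} = \frac{39}{2}$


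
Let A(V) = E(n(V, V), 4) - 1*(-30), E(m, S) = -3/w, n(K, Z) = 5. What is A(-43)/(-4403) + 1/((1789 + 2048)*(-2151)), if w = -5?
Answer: -74281778/10688136165 ≈ -0.0069499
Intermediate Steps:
E(m, S) = 3/5 (E(m, S) = -3/(-5) = -3*(-1/5) = 3/5)
A(V) = 153/5 (A(V) = 3/5 - 1*(-30) = 3/5 + 30 = 153/5)
A(-43)/(-4403) + 1/((1789 + 2048)*(-2151)) = (153/5)/(-4403) + 1/((1789 + 2048)*(-2151)) = (153/5)*(-1/4403) - 1/2151/3837 = -9/1295 + (1/3837)*(-1/2151) = -9/1295 - 1/8253387 = -74281778/10688136165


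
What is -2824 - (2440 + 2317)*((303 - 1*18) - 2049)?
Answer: 8388524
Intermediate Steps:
-2824 - (2440 + 2317)*((303 - 1*18) - 2049) = -2824 - 4757*((303 - 18) - 2049) = -2824 - 4757*(285 - 2049) = -2824 - 4757*(-1764) = -2824 - 1*(-8391348) = -2824 + 8391348 = 8388524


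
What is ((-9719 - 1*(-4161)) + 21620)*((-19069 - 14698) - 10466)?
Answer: -710470446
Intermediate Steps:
((-9719 - 1*(-4161)) + 21620)*((-19069 - 14698) - 10466) = ((-9719 + 4161) + 21620)*(-33767 - 10466) = (-5558 + 21620)*(-44233) = 16062*(-44233) = -710470446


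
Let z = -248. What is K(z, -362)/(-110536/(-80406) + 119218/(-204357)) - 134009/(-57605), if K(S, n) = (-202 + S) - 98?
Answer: -43080036090831757/62419639552385 ≈ -690.17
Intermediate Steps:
K(S, n) = -300 + S
K(z, -362)/(-110536/(-80406) + 119218/(-204357)) - 134009/(-57605) = (-300 - 248)/(-110536/(-80406) + 119218/(-204357)) - 134009/(-57605) = -548/(-110536*(-1/80406) + 119218*(-1/204357)) - 134009*(-1/57605) = -548/(55268/40203 - 119218/204357) + 134009/57605 = -548/2167160474/2738588157 + 134009/57605 = -548*2738588157/2167160474 + 134009/57605 = -750373155018/1083580237 + 134009/57605 = -43080036090831757/62419639552385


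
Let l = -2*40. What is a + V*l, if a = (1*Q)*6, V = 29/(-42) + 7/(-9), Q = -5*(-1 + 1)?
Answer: 7400/63 ≈ 117.46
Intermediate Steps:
l = -80
Q = 0 (Q = -5*0 = 0)
V = -185/126 (V = 29*(-1/42) + 7*(-1/9) = -29/42 - 7/9 = -185/126 ≈ -1.4683)
a = 0 (a = (1*0)*6 = 0*6 = 0)
a + V*l = 0 - 185/126*(-80) = 0 + 7400/63 = 7400/63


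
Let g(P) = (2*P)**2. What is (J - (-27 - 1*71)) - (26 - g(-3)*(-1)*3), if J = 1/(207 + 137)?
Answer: -12383/344 ≈ -35.997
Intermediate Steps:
J = 1/344 ≈ 0.0029070
g(P) = 4*P**2
(J - (-27 - 1*71)) - (26 - g(-3)*(-1)*3) = (1/344 - (-27 - 1*71)) - (26 - (4*(-3)**2)*(-1)*3) = (1/344 - (-27 - 71)) - (26 - (4*9)*(-1)*3) = (1/344 - 1*(-98)) - (26 - 36*(-1)*3) = (1/344 + 98) - (26 - (-36)*3) = 33713/344 - (26 - 1*(-108)) = 33713/344 - (26 + 108) = 33713/344 - 1*134 = 33713/344 - 134 = -12383/344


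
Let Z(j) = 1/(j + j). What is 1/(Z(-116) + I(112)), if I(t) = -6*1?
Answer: -232/1393 ≈ -0.16655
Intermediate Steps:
Z(j) = 1/(2*j)
I(t) = -6
1/(Z(-116) + I(112)) = 1/((½)/(-116) - 6) = 1/((½)*(-1/116) - 6) = 1/(-1/232 - 6) = 1/(-1393/232) = -232/1393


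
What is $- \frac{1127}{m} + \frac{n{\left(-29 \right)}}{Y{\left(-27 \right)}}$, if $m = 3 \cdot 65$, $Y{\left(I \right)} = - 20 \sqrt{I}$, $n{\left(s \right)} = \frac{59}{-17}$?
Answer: $- \frac{1127}{195} - \frac{59 i \sqrt{3}}{3060} \approx -5.7795 - 0.033396 i$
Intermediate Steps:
$n{\left(s \right)} = - \frac{59}{17}$ ($n{\left(s \right)} = 59 \left(- \frac{1}{17}\right) = - \frac{59}{17}$)
$m = 195$
$- \frac{1127}{m} + \frac{n{\left(-29 \right)}}{Y{\left(-27 \right)}} = - \frac{1127}{195} - \frac{59}{17 \left(- 20 \sqrt{-27}\right)} = \left(-1127\right) \frac{1}{195} - \frac{59}{17 \left(- 20 \cdot 3 i \sqrt{3}\right)} = - \frac{1127}{195} - \frac{59}{17 \left(- 60 i \sqrt{3}\right)} = - \frac{1127}{195} - \frac{59 \frac{i \sqrt{3}}{180}}{17} = - \frac{1127}{195} - \frac{59 i \sqrt{3}}{3060}$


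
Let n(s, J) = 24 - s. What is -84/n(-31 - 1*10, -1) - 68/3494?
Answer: -148958/113555 ≈ -1.3118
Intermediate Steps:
-84/n(-31 - 1*10, -1) - 68/3494 = -84/(24 - (-31 - 1*10)) - 68/3494 = -84/(24 - (-31 - 10)) - 68*1/3494 = -84/(24 - 1*(-41)) - 34/1747 = -84/(24 + 41) - 34/1747 = -84/65 - 34/1747 = -148958/113555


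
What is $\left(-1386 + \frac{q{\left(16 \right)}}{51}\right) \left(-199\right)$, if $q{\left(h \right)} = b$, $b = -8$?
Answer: $\frac{14068106}{51} \approx 2.7585 \cdot 10^{5}$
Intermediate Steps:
$q{\left(h \right)} = -8$
$\left(-1386 + \frac{q{\left(16 \right)}}{51}\right) \left(-199\right) = \left(-1386 - \frac{8}{51}\right) \left(-199\right) = \left(- \frac{70694}{51}\right) \left(-199\right) = \frac{14068106}{51}$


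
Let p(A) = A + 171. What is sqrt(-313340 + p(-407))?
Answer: 2*I*sqrt(78394) ≈ 559.98*I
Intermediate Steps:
p(A) = 171 + A
sqrt(-313340 + p(-407)) = sqrt(-313340 + (171 - 407)) = sqrt(-313340 - 236) = sqrt(-313576) = 2*I*sqrt(78394)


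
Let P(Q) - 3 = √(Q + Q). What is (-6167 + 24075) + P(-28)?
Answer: 17911 + 2*I*√14 ≈ 17911.0 + 7.4833*I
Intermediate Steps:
P(Q) = 3 + √2*√Q (P(Q) = 3 + √(Q + Q) = 3 + √(2*Q) = 3 + √2*√Q)
(-6167 + 24075) + P(-28) = (-6167 + 24075) + (3 + √2*√(-28)) = 17908 + (3 + √2*(2*I*√7)) = 17908 + (3 + 2*I*√14) = 17911 + 2*I*√14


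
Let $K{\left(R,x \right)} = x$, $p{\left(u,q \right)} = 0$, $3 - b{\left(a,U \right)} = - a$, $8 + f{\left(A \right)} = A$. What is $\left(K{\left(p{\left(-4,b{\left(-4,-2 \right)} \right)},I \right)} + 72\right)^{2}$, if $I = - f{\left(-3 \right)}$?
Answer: $6889$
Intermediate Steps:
$f{\left(A \right)} = -8 + A$
$b{\left(a,U \right)} = 3 + a$ ($b{\left(a,U \right)} = 3 - - a = 3 + a$)
$I = 11$ ($I = - (-8 - 3) = \left(-1\right) \left(-11\right) = 11$)
$\left(K{\left(p{\left(-4,b{\left(-4,-2 \right)} \right)},I \right)} + 72\right)^{2} = \left(11 + 72\right)^{2} = 83^{2} = 6889$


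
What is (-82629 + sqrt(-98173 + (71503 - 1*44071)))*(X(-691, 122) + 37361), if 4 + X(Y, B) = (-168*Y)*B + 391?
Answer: -1173371792436 + 14200484*I*sqrt(70741) ≈ -1.1734e+12 + 3.7769e+9*I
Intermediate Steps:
X(Y, B) = 387 - 168*B*Y (X(Y, B) = -4 + ((-168*Y)*B + 391) = -4 + (-168*B*Y + 391) = -4 + (391 - 168*B*Y) = 387 - 168*B*Y)
(-82629 + sqrt(-98173 + (71503 - 1*44071)))*(X(-691, 122) + 37361) = (-82629 + sqrt(-98173 + (71503 - 1*44071)))*((387 - 168*122*(-691)) + 37361) = (-82629 + sqrt(-98173 + (71503 - 44071)))*((387 + 14162736) + 37361) = (-82629 + sqrt(-98173 + 27432))*(14163123 + 37361) = (-82629 + sqrt(-70741))*14200484 = (-82629 + I*sqrt(70741))*14200484 = -1173371792436 + 14200484*I*sqrt(70741)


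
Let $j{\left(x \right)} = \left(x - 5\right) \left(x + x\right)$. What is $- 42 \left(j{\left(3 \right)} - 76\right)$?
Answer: $3696$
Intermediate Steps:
$j{\left(x \right)} = 2 x \left(-5 + x\right)$ ($j{\left(x \right)} = \left(-5 + x\right) 2 x = 2 x \left(-5 + x\right)$)
$- 42 \left(j{\left(3 \right)} - 76\right) = - 42 \left(2 \cdot 3 \left(-5 + 3\right) - 76\right) = - 42 \left(2 \cdot 3 \left(-2\right) - 76\right) = - 42 \left(-12 - 76\right) = \left(-42\right) \left(-88\right) = 3696$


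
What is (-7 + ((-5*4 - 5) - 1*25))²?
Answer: 3249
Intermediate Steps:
(-7 + ((-5*4 - 5) - 1*25))² = (-7 + ((-20 - 5) - 25))² = (-7 + (-25 - 25))² = (-7 - 50)² = (-57)² = 3249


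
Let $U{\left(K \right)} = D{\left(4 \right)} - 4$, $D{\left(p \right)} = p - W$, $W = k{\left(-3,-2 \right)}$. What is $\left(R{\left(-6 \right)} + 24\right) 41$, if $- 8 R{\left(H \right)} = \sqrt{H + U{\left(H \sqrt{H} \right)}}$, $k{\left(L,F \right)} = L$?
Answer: $984 - \frac{41 i \sqrt{3}}{8} \approx 984.0 - 8.8768 i$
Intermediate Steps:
$W = -3$
$D{\left(p \right)} = 3 + p$ ($D{\left(p \right)} = p - -3 = p + 3 = 3 + p$)
$U{\left(K \right)} = 3$ ($U{\left(K \right)} = \left(3 + 4\right) - 4 = 7 - 4 = 3$)
$R{\left(H \right)} = - \frac{\sqrt{3 + H}}{8}$ ($R{\left(H \right)} = - \frac{\sqrt{H + 3}}{8} = - \frac{\sqrt{3 + H}}{8}$)
$\left(R{\left(-6 \right)} + 24\right) 41 = \left(- \frac{\sqrt{3 - 6}}{8} + 24\right) 41 = \left(- \frac{\sqrt{-3}}{8} + 24\right) 41 = \left(- \frac{i \sqrt{3}}{8} + 24\right) 41 = \left(24 - \frac{i \sqrt{3}}{8}\right) 41 = 984 - \frac{41 i \sqrt{3}}{8}$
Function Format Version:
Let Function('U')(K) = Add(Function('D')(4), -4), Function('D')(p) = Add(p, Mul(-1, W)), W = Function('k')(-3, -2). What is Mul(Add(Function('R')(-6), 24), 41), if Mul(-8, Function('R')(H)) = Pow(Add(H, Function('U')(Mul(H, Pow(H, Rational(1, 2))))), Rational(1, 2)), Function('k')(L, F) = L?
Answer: Add(984, Mul(Rational(-41, 8), I, Pow(3, Rational(1, 2)))) ≈ Add(984.00, Mul(-8.8768, I))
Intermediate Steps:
W = -3
Function('D')(p) = Add(3, p) (Function('D')(p) = Add(p, Mul(-1, -3)) = Add(p, 3) = Add(3, p))
Function('U')(K) = 3 (Function('U')(K) = Add(Add(3, 4), -4) = Add(7, -4) = 3)
Function('R')(H) = Mul(Rational(-1, 8), Pow(Add(3, H), Rational(1, 2))) (Function('R')(H) = Mul(Rational(-1, 8), Pow(Add(H, 3), Rational(1, 2))) = Mul(Rational(-1, 8), Pow(Add(3, H), Rational(1, 2))))
Mul(Add(Function('R')(-6), 24), 41) = Mul(Add(Mul(Rational(-1, 8), Pow(Add(3, -6), Rational(1, 2))), 24), 41) = Mul(Add(Mul(Rational(-1, 8), Pow(-3, Rational(1, 2))), 24), 41) = Mul(Add(Mul(Rational(-1, 8), Mul(I, Pow(3, Rational(1, 2)))), 24), 41) = Mul(Add(Mul(Rational(-1, 8), I, Pow(3, Rational(1, 2))), 24), 41) = Mul(Add(24, Mul(Rational(-1, 8), I, Pow(3, Rational(1, 2)))), 41) = Add(984, Mul(Rational(-41, 8), I, Pow(3, Rational(1, 2))))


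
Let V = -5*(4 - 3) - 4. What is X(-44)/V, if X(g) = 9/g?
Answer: 1/44 ≈ 0.022727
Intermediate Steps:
V = -9 (V = -5*1 - 4 = -5 - 4 = -9)
X(-44)/V = (9/(-44))/(-9) = (9*(-1/44))*(-1/9) = -9/44*(-1/9) = 1/44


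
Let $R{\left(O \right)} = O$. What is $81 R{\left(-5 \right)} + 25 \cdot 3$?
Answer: $-330$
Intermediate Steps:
$81 R{\left(-5 \right)} + 25 \cdot 3 = 81 \left(-5\right) + 25 \cdot 3 = -405 + 75 = -330$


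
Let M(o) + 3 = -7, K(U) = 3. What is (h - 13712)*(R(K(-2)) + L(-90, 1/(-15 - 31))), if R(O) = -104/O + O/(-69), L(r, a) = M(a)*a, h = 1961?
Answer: 9322460/23 ≈ 4.0532e+5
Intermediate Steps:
M(o) = -10 (M(o) = -3 - 7 = -10)
L(r, a) = -10*a
R(O) = -104/O - O/69 (R(O) = -104/O + O*(-1/69) = -104/O - O/69)
(h - 13712)*(R(K(-2)) + L(-90, 1/(-15 - 31))) = (1961 - 13712)*((-104/3 - 1/69*3) - 10/(-15 - 31)) = -11751*((-104*⅓ - 1/23) - 10/(-46)) = -11751*((-104/3 - 1/23) - 10*(-1/46)) = -11751*(-2395/69 + 5/23) = -11751*(-2380/69) = 9322460/23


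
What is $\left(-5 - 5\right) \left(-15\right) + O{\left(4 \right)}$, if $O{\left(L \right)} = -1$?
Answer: $149$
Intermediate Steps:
$\left(-5 - 5\right) \left(-15\right) + O{\left(4 \right)} = \left(-5 - 5\right) \left(-15\right) - 1 = \left(-10\right) \left(-15\right) - 1 = 150 - 1 = 149$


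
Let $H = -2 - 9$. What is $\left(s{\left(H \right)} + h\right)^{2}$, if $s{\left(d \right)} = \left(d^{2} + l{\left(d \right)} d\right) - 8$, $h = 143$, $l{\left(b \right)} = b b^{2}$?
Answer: $221920609$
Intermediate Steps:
$l{\left(b \right)} = b^{3}$
$H = -11$ ($H = -2 - 9 = -11$)
$s{\left(d \right)} = -8 + d^{2} + d^{4}$ ($s{\left(d \right)} = \left(d^{2} + d^{3} d\right) - 8 = \left(d^{2} + d^{4}\right) - 8 = -8 + d^{2} + d^{4}$)
$\left(s{\left(H \right)} + h\right)^{2} = \left(\left(-8 + \left(-11\right)^{2} + \left(-11\right)^{4}\right) + 143\right)^{2} = \left(\left(-8 + 121 + 14641\right) + 143\right)^{2} = \left(14754 + 143\right)^{2} = 14897^{2} = 221920609$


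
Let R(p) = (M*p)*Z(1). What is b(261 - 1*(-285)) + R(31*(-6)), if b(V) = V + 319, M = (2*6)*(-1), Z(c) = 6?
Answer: 14257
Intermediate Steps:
M = -12 (M = 12*(-1) = -12)
R(p) = -72*p (R(p) = -12*p*6 = -72*p)
b(V) = 319 + V
b(261 - 1*(-285)) + R(31*(-6)) = (319 + (261 - 1*(-285))) - 2232*(-6) = (319 + (261 + 285)) - 72*(-186) = (319 + 546) + 13392 = 865 + 13392 = 14257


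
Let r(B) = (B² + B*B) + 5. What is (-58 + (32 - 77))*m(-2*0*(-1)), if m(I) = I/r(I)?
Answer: 0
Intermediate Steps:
r(B) = 5 + 2*B² (r(B) = (B² + B²) + 5 = 2*B² + 5 = 5 + 2*B²)
m(I) = I/(5 + 2*I²)
(-58 + (32 - 77))*m(-2*0*(-1)) = (-58 + (32 - 77))*((-2*0*(-1))/(5 + 2*(-2*0*(-1))²)) = (-58 - 45)*((0*(-1))/(5 + 2*(0*(-1))²)) = -0/(5 + 2*0²) = -0/(5 + 2*0) = -0/(5 + 0) = -0/5 = -103*0 = 0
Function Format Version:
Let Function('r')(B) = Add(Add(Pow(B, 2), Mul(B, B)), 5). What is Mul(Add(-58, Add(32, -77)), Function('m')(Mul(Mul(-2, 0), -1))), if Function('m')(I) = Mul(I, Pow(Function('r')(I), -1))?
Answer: 0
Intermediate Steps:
Function('r')(B) = Add(5, Mul(2, Pow(B, 2))) (Function('r')(B) = Add(Add(Pow(B, 2), Pow(B, 2)), 5) = Add(Mul(2, Pow(B, 2)), 5) = Add(5, Mul(2, Pow(B, 2))))
Function('m')(I) = Mul(I, Pow(Add(5, Mul(2, Pow(I, 2))), -1))
Mul(Add(-58, Add(32, -77)), Function('m')(Mul(Mul(-2, 0), -1))) = Mul(Add(-58, Add(32, -77)), Mul(Mul(Mul(-2, 0), -1), Pow(Add(5, Mul(2, Pow(Mul(Mul(-2, 0), -1), 2))), -1))) = Mul(Add(-58, -45), Mul(Mul(0, -1), Pow(Add(5, Mul(2, Pow(Mul(0, -1), 2))), -1))) = Mul(-103, Mul(0, Pow(Add(5, Mul(2, Pow(0, 2))), -1))) = Mul(-103, Mul(0, Pow(Add(5, Mul(2, 0)), -1))) = Mul(-103, Mul(0, Pow(Add(5, 0), -1))) = Mul(-103, Mul(0, Pow(5, -1))) = Mul(-103, Mul(0, Rational(1, 5))) = Mul(-103, 0) = 0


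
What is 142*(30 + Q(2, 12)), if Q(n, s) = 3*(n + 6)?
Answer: 7668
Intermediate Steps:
Q(n, s) = 18 + 3*n (Q(n, s) = 3*(6 + n) = 18 + 3*n)
142*(30 + Q(2, 12)) = 142*(30 + (18 + 3*2)) = 142*(30 + (18 + 6)) = 142*(30 + 24) = 142*54 = 7668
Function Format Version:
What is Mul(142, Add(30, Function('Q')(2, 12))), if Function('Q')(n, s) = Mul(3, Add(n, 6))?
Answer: 7668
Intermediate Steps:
Function('Q')(n, s) = Add(18, Mul(3, n)) (Function('Q')(n, s) = Mul(3, Add(6, n)) = Add(18, Mul(3, n)))
Mul(142, Add(30, Function('Q')(2, 12))) = Mul(142, Add(30, Add(18, Mul(3, 2)))) = Mul(142, Add(30, Add(18, 6))) = Mul(142, Add(30, 24)) = Mul(142, 54) = 7668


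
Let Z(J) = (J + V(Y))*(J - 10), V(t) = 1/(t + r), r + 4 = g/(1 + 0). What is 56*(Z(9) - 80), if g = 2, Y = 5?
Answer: -15008/3 ≈ -5002.7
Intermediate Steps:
r = -2 (r = -4 + 2/(1 + 0) = -4 + 2/1 = -4 + 2*1 = -4 + 2 = -2)
V(t) = 1/(-2 + t) (V(t) = 1/(t - 2) = 1/(-2 + t))
Z(J) = (-10 + J)*(⅓ + J) (Z(J) = (J + 1/(-2 + 5))*(J - 10) = (J + 1/3)*(-10 + J) = (J + ⅓)*(-10 + J) = (⅓ + J)*(-10 + J) = (-10 + J)*(⅓ + J))
56*(Z(9) - 80) = 56*((-10/3 + 9² - 29/3*9) - 80) = 56*((-10/3 + 81 - 87) - 80) = 56*(-28/3 - 80) = 56*(-268/3) = -15008/3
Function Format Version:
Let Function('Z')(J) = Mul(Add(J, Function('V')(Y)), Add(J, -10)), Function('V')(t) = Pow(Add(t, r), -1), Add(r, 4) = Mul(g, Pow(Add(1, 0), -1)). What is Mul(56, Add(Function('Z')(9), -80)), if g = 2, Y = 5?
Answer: Rational(-15008, 3) ≈ -5002.7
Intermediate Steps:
r = -2 (r = Add(-4, Mul(2, Pow(Add(1, 0), -1))) = Add(-4, Mul(2, Pow(1, -1))) = Add(-4, Mul(2, 1)) = Add(-4, 2) = -2)
Function('V')(t) = Pow(Add(-2, t), -1) (Function('V')(t) = Pow(Add(t, -2), -1) = Pow(Add(-2, t), -1))
Function('Z')(J) = Mul(Add(-10, J), Add(Rational(1, 3), J)) (Function('Z')(J) = Mul(Add(J, Pow(Add(-2, 5), -1)), Add(J, -10)) = Mul(Add(J, Pow(3, -1)), Add(-10, J)) = Mul(Add(J, Rational(1, 3)), Add(-10, J)) = Mul(Add(Rational(1, 3), J), Add(-10, J)) = Mul(Add(-10, J), Add(Rational(1, 3), J)))
Mul(56, Add(Function('Z')(9), -80)) = Mul(56, Add(Add(Rational(-10, 3), Pow(9, 2), Mul(Rational(-29, 3), 9)), -80)) = Mul(56, Add(Add(Rational(-10, 3), 81, -87), -80)) = Mul(56, Add(Rational(-28, 3), -80)) = Mul(56, Rational(-268, 3)) = Rational(-15008, 3)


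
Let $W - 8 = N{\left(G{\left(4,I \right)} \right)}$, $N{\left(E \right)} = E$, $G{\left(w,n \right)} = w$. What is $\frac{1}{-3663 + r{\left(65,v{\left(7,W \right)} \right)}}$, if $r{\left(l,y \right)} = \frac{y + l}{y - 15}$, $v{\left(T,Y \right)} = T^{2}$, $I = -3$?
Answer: $- \frac{17}{62214} \approx -0.00027325$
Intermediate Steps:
$W = 12$ ($W = 8 + 4 = 12$)
$r{\left(l,y \right)} = \frac{l + y}{-15 + y}$
$\frac{1}{-3663 + r{\left(65,v{\left(7,W \right)} \right)}} = \frac{1}{-3663 + \frac{65 + 7^{2}}{-15 + 7^{2}}} = \frac{1}{-3663 + \frac{65 + 49}{-15 + 49}} = \frac{1}{-3663 + \frac{1}{34} \cdot 114} = \frac{1}{-3663 + \frac{57}{17}} = \frac{1}{- \frac{62214}{17}} = - \frac{17}{62214}$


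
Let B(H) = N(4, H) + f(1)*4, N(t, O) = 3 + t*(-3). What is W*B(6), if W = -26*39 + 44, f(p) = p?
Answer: 4850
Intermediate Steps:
N(t, O) = 3 - 3*t
W = -970 (W = -1014 + 44 = -970)
B(H) = -5 (B(H) = (3 - 3*4) + 1*4 = (3 - 12) + 4 = -9 + 4 = -5)
W*B(6) = -970*(-5) = 4850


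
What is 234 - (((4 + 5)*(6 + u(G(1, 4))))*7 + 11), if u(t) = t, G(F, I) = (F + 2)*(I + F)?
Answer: -1100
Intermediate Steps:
G(F, I) = (2 + F)*(F + I)
234 - (((4 + 5)*(6 + u(G(1, 4))))*7 + 11) = 234 - (((4 + 5)*(6 + (1**2 + 2*1 + 2*4 + 1*4)))*7 + 11) = 234 - ((9*(6 + (1 + 2 + 8 + 4)))*7 + 11) = 234 - ((9*(6 + 15))*7 + 11) = 234 - ((9*21)*7 + 11) = 234 - (189*7 + 11) = 234 - (1323 + 11) = 234 - 1*1334 = 234 - 1334 = -1100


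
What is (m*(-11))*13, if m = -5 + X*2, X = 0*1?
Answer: 715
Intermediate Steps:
X = 0
m = -5 (m = -5 + 0*2 = -5 + 0 = -5)
(m*(-11))*13 = -5*(-11)*13 = 55*13 = 715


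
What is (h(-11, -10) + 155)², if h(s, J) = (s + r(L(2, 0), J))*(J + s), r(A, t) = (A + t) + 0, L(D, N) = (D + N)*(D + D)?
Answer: 183184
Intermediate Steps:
L(D, N) = 2*D*(D + N) (L(D, N) = (D + N)*(2*D) = 2*D*(D + N))
r(A, t) = A + t
h(s, J) = (J + s)*(8 + J + s) (h(s, J) = (s + (2*2*(2 + 0) + J))*(J + s) = (s + (2*2*2 + J))*(J + s) = (s + (8 + J))*(J + s) = (8 + J + s)*(J + s) = (J + s)*(8 + J + s))
(h(-11, -10) + 155)² = (((-11)² - 10*(-11) - 10*(8 - 10) - 11*(8 - 10)) + 155)² = ((121 + 110 - 10*(-2) - 11*(-2)) + 155)² = ((121 + 110 + 20 + 22) + 155)² = (273 + 155)² = 428² = 183184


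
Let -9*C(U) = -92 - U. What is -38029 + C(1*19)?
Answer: -114050/3 ≈ -38017.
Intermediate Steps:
C(U) = 92/9 + U/9 (C(U) = -(-92 - U)/9 = 92/9 + U/9)
-38029 + C(1*19) = -38029 + (92/9 + (1*19)/9) = -38029 + (92/9 + (⅑)*19) = -38029 + (92/9 + 19/9) = -38029 + 37/3 = -114050/3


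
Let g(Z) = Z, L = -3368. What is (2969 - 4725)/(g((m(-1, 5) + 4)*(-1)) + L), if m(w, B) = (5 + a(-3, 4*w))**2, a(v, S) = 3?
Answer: 439/859 ≈ 0.51106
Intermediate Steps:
m(w, B) = 64 (m(w, B) = (5 + 3)**2 = 8**2 = 64)
(2969 - 4725)/(g((m(-1, 5) + 4)*(-1)) + L) = (2969 - 4725)/((64 + 4)*(-1) - 3368) = -1756/(68*(-1) - 3368) = -1756/(-68 - 3368) = -1756/(-3436) = -1756*(-1/3436) = 439/859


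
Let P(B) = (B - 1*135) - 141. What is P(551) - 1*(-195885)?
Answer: 196160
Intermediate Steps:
P(B) = -276 + B (P(B) = (B - 135) - 141 = (-135 + B) - 141 = -276 + B)
P(551) - 1*(-195885) = (-276 + 551) - 1*(-195885) = 275 + 195885 = 196160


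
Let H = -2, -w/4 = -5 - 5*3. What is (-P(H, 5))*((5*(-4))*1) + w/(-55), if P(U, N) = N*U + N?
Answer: -1116/11 ≈ -101.45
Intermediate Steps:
w = 80 (w = -4*(-5 - 5*3) = -4*(-5 - 15) = -4*(-20) = 80)
P(U, N) = N + N*U
(-P(H, 5))*((5*(-4))*1) + w/(-55) = (-5*(1 - 2))*((5*(-4))*1) + 80/(-55) = (-5*(-1))*(-20*1) + 80*(-1/55) = -1*(-5)*(-20) - 16/11 = 5*(-20) - 16/11 = -100 - 16/11 = -1116/11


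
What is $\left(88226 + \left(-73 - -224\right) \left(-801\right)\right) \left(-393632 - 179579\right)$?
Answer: $18758329975$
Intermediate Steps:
$\left(88226 + \left(-73 - -224\right) \left(-801\right)\right) \left(-393632 - 179579\right) = \left(88226 + \left(-73 + 224\right) \left(-801\right)\right) \left(-573211\right) = \left(88226 + 151 \left(-801\right)\right) \left(-573211\right) = \left(88226 - 120951\right) \left(-573211\right) = \left(-32725\right) \left(-573211\right) = 18758329975$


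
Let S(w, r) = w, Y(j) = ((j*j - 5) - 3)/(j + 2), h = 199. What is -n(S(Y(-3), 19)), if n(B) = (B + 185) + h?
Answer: -383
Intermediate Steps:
Y(j) = (-8 + j²)/(2 + j) (Y(j) = ((j² - 5) - 3)/(2 + j) = ((-5 + j²) - 3)/(2 + j) = (-8 + j²)/(2 + j))
n(B) = 384 + B (n(B) = (B + 185) + 199 = (185 + B) + 199 = 384 + B)
-n(S(Y(-3), 19)) = -(384 + (-8 + (-3)²)/(2 - 3)) = -(384 + (-8 + 9)/(-1)) = -(384 - 1*1) = -(384 - 1) = -1*383 = -383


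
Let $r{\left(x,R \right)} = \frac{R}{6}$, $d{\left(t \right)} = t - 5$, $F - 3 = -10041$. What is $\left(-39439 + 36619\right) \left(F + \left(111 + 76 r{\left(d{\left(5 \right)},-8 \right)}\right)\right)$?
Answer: $28279900$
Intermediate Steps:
$F = -10038$ ($F = 3 - 10041 = -10038$)
$d{\left(t \right)} = -5 + t$ ($d{\left(t \right)} = t - 5 = -5 + t$)
$r{\left(x,R \right)} = \frac{R}{6}$ ($r{\left(x,R \right)} = R \frac{1}{6} = \frac{R}{6}$)
$\left(-39439 + 36619\right) \left(F + \left(111 + 76 r{\left(d{\left(5 \right)},-8 \right)}\right)\right) = \left(-39439 + 36619\right) \left(-10038 + \left(111 + 76 \cdot \frac{1}{6} \left(-8\right)\right)\right) = - 2820 \left(-10038 + \left(111 + 76 \left(- \frac{4}{3}\right)\right)\right) = - 2820 \left(-10038 + \left(111 - \frac{304}{3}\right)\right) = - 2820 \left(-10038 + \frac{29}{3}\right) = \left(-2820\right) \left(- \frac{30085}{3}\right) = 28279900$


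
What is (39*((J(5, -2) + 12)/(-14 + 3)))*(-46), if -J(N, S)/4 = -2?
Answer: 35880/11 ≈ 3261.8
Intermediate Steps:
J(N, S) = 8 (J(N, S) = -4*(-2) = 8)
(39*((J(5, -2) + 12)/(-14 + 3)))*(-46) = (39*((8 + 12)/(-14 + 3)))*(-46) = (39*(20/(-11)))*(-46) = (39*(20*(-1/11)))*(-46) = (39*(-20/11))*(-46) = -780/11*(-46) = 35880/11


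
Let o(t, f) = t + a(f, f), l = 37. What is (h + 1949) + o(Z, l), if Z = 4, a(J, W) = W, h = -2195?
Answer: -205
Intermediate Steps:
o(t, f) = f + t (o(t, f) = t + f = f + t)
(h + 1949) + o(Z, l) = (-2195 + 1949) + (37 + 4) = -246 + 41 = -205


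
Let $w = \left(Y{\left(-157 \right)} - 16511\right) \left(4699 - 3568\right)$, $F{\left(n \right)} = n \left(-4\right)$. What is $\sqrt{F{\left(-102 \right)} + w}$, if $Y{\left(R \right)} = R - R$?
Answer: $3 i \sqrt{2074837} \approx 4321.3 i$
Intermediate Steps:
$Y{\left(R \right)} = 0$
$F{\left(n \right)} = - 4 n$
$w = -18673941$ ($w = \left(0 - 16511\right) \left(4699 - 3568\right) = \left(-16511\right) 1131 = -18673941$)
$\sqrt{F{\left(-102 \right)} + w} = \sqrt{\left(-4\right) \left(-102\right) - 18673941} = \sqrt{408 - 18673941} = \sqrt{-18673533} = 3 i \sqrt{2074837}$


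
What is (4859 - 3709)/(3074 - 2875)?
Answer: 1150/199 ≈ 5.7789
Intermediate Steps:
(4859 - 3709)/(3074 - 2875) = 1150/199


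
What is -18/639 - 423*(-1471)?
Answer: 44178541/71 ≈ 6.2223e+5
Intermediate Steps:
-18/639 - 423*(-1471) = -18*1/639 + 622233 = -2/71 + 622233 = 44178541/71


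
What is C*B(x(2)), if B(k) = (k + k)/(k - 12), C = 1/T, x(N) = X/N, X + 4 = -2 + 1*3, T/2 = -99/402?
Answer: -134/297 ≈ -0.45118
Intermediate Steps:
T = -33/67 (T = 2*(-99/402) = 2*(-99*1/402) = 2*(-33/134) = -33/67 ≈ -0.49254)
X = -3 (X = -4 + (-2 + 1*3) = -4 + (-2 + 3) = -4 + 1 = -3)
x(N) = -3/N
C = -67/33 (C = 1/(-33/67) = -67/33 ≈ -2.0303)
B(k) = 2*k/(-12 + k) (B(k) = (2*k)/(-12 + k) = 2*k/(-12 + k))
C*B(x(2)) = -134*(-3/2)/(33*(-12 - 3/2)) = -134*(-3*½)/(33*(-12 - 3*½)) = -134*(-3)/(33*2*(-12 - 3/2)) = -134*(-3)/(33*2*(-27/2)) = -134*(-3)*(-2)/(33*2*27) = -67/33*2/9 = -134/297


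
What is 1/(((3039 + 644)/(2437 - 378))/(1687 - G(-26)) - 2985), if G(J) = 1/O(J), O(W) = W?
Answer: -3114273/9296101603 ≈ -0.00033501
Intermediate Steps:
G(J) = 1/J
1/(((3039 + 644)/(2437 - 378))/(1687 - G(-26)) - 2985) = 1/(((3039 + 644)/(2437 - 378))/(1687 - 1/(-26)) - 2985) = 1/((3683/2059)/(1687 - 1*(-1/26)) - 2985) = 1/((3683*(1/2059))/(1687 + 1/26) - 2985) = 1/(127/(71*(43863/26)) - 2985) = 1/((127/71)*(26/43863) - 2985) = 1/(3302/3114273 - 2985) = 1/(-9296101603/3114273) = -3114273/9296101603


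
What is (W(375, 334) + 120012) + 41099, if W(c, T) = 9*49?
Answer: 161552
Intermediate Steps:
W(c, T) = 441
(W(375, 334) + 120012) + 41099 = (441 + 120012) + 41099 = 120453 + 41099 = 161552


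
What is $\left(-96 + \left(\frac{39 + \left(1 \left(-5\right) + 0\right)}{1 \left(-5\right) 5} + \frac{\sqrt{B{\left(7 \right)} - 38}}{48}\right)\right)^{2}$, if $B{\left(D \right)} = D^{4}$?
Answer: $\frac{13651193099}{1440000} - \frac{1217 \sqrt{2363}}{300} \approx 9282.8$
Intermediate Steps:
$\left(-96 + \left(\frac{39 + \left(1 \left(-5\right) + 0\right)}{1 \left(-5\right) 5} + \frac{\sqrt{B{\left(7 \right)} - 38}}{48}\right)\right)^{2} = \left(-96 + \left(\frac{39 + \left(1 \left(-5\right) + 0\right)}{1 \left(-5\right) 5} + \frac{\sqrt{7^{4} - 38}}{48}\right)\right)^{2} = \left(-96 + \left(\frac{39 + \left(-5 + 0\right)}{\left(-5\right) 5} + \sqrt{2401 - 38} \cdot \frac{1}{48}\right)\right)^{2} = \left(-96 + \left(\frac{39 - 5}{-25} + \sqrt{2363} \cdot \frac{1}{48}\right)\right)^{2} = \left(-96 + \left(34 \left(- \frac{1}{25}\right) + \frac{\sqrt{2363}}{48}\right)\right)^{2} = \left(-96 - \left(\frac{34}{25} - \frac{\sqrt{2363}}{48}\right)\right)^{2} = \left(- \frac{2434}{25} + \frac{\sqrt{2363}}{48}\right)^{2}$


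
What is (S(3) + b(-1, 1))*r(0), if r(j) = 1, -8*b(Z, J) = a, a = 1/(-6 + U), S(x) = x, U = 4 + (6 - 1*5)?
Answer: 25/8 ≈ 3.1250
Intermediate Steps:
U = 5 (U = 4 + (6 - 5) = 4 + 1 = 5)
a = -1 (a = 1/(-6 + 5) = 1/(-1) = -1)
b(Z, J) = ⅛ (b(Z, J) = -⅛*(-1) = ⅛)
(S(3) + b(-1, 1))*r(0) = (3 + ⅛)*1 = (25/8)*1 = 25/8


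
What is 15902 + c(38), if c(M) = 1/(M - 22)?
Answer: 254433/16 ≈ 15902.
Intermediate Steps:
c(M) = 1/(-22 + M)
15902 + c(38) = 15902 + 1/(-22 + 38) = 15902 + 1/16 = 254433/16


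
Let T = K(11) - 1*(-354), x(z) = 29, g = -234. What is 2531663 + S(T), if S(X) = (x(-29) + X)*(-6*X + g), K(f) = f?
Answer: 1576607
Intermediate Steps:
T = 365 (T = 11 - 1*(-354) = 11 + 354 = 365)
S(X) = (-234 - 6*X)*(29 + X) (S(X) = (29 + X)*(-6*X - 234) = (29 + X)*(-234 - 6*X) = (-234 - 6*X)*(29 + X))
2531663 + S(T) = 2531663 + (-6786 - 408*365 - 6*365**2) = 2531663 + (-6786 - 148920 - 6*133225) = 2531663 + (-6786 - 148920 - 799350) = 2531663 - 955056 = 1576607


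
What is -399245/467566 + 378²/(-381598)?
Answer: -1423109051/1158586042 ≈ -1.2283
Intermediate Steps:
-399245/467566 + 378²/(-381598) = -399245*1/467566 + 142884*(-1/381598) = -36295/42506 - 10206/27257 = -1423109051/1158586042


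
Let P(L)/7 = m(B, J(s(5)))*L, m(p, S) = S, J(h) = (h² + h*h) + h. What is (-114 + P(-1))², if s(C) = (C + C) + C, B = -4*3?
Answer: 11350161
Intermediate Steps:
B = -12
s(C) = 3*C (s(C) = 2*C + C = 3*C)
J(h) = h + 2*h² (J(h) = (h² + h²) + h = 2*h² + h = h + 2*h²)
P(L) = 3255*L (P(L) = 7*(((3*5)*(1 + 2*(3*5)))*L) = 7*((15*(1 + 2*15))*L) = 7*((15*(1 + 30))*L) = 7*((15*31)*L) = 7*(465*L) = 3255*L)
(-114 + P(-1))² = (-114 + 3255*(-1))² = (-114 - 3255)² = (-3369)² = 11350161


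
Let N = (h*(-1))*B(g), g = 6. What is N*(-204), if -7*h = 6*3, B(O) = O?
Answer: -22032/7 ≈ -3147.4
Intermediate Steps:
h = -18/7 (h = -6*3/7 = -⅐*18 = -18/7 ≈ -2.5714)
N = 108/7 (N = -18/7*(-1)*6 = (18/7)*6 = 108/7 ≈ 15.429)
N*(-204) = (108/7)*(-204) = -22032/7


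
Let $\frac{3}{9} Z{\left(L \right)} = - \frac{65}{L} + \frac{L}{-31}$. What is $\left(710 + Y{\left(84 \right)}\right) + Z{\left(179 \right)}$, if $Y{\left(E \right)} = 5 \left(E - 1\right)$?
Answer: $\frac{6140457}{5549} \approx 1106.6$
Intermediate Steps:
$Z{\left(L \right)} = - \frac{195}{L} - \frac{3 L}{31}$ ($Z{\left(L \right)} = 3 \left(- \frac{65}{L} + \frac{L}{-31}\right) = 3 \left(- \frac{65}{L} + L \left(- \frac{1}{31}\right)\right) = 3 \left(- \frac{65}{L} - \frac{L}{31}\right) = - \frac{195}{L} - \frac{3 L}{31}$)
$Y{\left(E \right)} = -5 + 5 E$ ($Y{\left(E \right)} = 5 \left(-1 + E\right) = -5 + 5 E$)
$\left(710 + Y{\left(84 \right)}\right) + Z{\left(179 \right)} = \left(710 + \left(-5 + 5 \cdot 84\right)\right) - \left(\frac{537}{31} + \frac{195}{179}\right) = \left(710 + \left(-5 + 420\right)\right) - \frac{102168}{5549} = \left(710 + 415\right) - \frac{102168}{5549} = 1125 - \frac{102168}{5549} = \frac{6140457}{5549}$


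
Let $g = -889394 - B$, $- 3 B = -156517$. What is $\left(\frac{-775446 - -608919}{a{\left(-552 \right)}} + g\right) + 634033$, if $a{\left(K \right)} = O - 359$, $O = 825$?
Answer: $- \frac{430431181}{1398} \approx -3.0789 \cdot 10^{5}$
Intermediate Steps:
$B = \frac{156517}{3}$ ($B = \left(- \frac{1}{3}\right) \left(-156517\right) = \frac{156517}{3} \approx 52172.0$)
$g = - \frac{2824699}{3}$ ($g = -889394 - \frac{156517}{3} = - \frac{2824699}{3} \approx -9.4157 \cdot 10^{5}$)
$a{\left(K \right)} = 466$ ($a{\left(K \right)} = 825 - 359 = 466$)
$\left(\frac{-775446 - -608919}{a{\left(-552 \right)}} + g\right) + 634033 = \left(\frac{-775446 - -608919}{466} - \frac{2824699}{3}\right) + 634033 = \left(\left(-775446 + 608919\right) \frac{1}{466} - \frac{2824699}{3}\right) + 634033 = \left(\left(-166527\right) \frac{1}{466} - \frac{2824699}{3}\right) + 634033 = \left(- \frac{166527}{466} - \frac{2824699}{3}\right) + 634033 = - \frac{1316809315}{1398} + 634033 = - \frac{430431181}{1398}$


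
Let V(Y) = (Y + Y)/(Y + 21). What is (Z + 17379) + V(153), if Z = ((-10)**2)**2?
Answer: 794042/29 ≈ 27381.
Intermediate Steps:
V(Y) = 2*Y/(21 + Y) (V(Y) = (2*Y)/(21 + Y) = 2*Y/(21 + Y))
Z = 10000 (Z = 100**2 = 10000)
(Z + 17379) + V(153) = (10000 + 17379) + 2*153/(21 + 153) = 27379 + 2*153/174 = 27379 + 2*153*(1/174) = 27379 + 51/29 = 794042/29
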